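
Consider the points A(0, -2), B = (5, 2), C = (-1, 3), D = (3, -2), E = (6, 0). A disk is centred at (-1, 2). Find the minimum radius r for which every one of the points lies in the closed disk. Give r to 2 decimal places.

The required radius is the distance from (-1, 2) to the farthest point.
Squared distances: 17, 36, 1, 32, 53.
Maximum is 53, attained at E.
r = √53 ≈ 7.28.

7.28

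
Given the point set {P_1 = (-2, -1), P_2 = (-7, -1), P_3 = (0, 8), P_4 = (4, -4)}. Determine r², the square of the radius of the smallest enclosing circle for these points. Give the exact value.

The minimum enclosing circle is determined by three boundary points: P_2, P_3, P_4.
Their circumcentre is (-0.5, 7/6) with r² = 845/18.
The farthest remaining point P_1 is at distance² 125/18 ≤ 845/18.

845/18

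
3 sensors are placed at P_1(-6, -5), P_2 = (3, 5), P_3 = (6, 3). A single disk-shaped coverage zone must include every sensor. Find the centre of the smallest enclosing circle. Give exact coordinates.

Side lengths²: P_1P_2² = 181, P_1P_3² = 208, P_2P_3² = 13.
Since P_1P_3² = 208 ≥ 181 + 13 = 194, the angle opposite P_1P_3 is not acute, so the smallest enclosing circle has P_1P_3 as diameter.
Centre = midpoint of P_1P_3 = (0, -1), r² = 208/4 = 52.
Centre = (0, -1).

(0, -1)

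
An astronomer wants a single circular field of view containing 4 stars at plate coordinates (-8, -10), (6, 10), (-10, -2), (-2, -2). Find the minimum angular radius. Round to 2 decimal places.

A smallest enclosing disk is always determined by at most three of the input points on its boundary.
The farthest pair is (-8, -10)–(6, 10) with squared distance 596. The circle on this segment as diameter has centre (-1, 0) and r² = 596/4 = 149.
Check (-10, -2): distance² to centre = 85 ≤ 149, so it lies inside.
All remaining points lie in this disk, and no smaller disk contains both endpoints, so this is the minimum enclosing circle.
r = √149 ≈ 12.21.

12.21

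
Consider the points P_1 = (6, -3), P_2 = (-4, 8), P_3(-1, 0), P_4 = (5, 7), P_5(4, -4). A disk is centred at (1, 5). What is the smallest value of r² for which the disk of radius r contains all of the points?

The required radius is the distance from (1, 5) to the farthest point.
Squared distances: 89, 34, 29, 20, 90.
Maximum is 90, attained at P_5.

90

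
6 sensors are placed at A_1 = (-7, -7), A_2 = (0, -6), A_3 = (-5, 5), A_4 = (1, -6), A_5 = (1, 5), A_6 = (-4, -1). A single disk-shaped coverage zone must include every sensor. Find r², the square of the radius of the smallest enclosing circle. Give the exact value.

The minimum enclosing circle of a finite set is fixed by two of the points (as a diameter) or three (as a circumcircle).
The farthest pair is A_1–A_5 with squared distance 208. The circle on this segment as diameter has centre (-3, -1) and r² = 208/4 = 52.
Check A_2: distance² to centre = 34 ≤ 52, so it lies inside.
All remaining points lie in this disk, and no smaller disk contains both endpoints, so this is the minimum enclosing circle.

52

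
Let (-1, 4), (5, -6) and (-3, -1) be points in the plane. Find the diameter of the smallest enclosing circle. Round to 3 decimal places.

Call the three points A, B, C in the order given.
Side lengths²: AB² = 136, AC² = 29, BC² = 89.
Since AB² = 136 ≥ 89 + 29 = 118, the angle opposite AB is not acute, so the smallest enclosing circle has AB as diameter.
Centre = midpoint of AB = (2, -1), r² = 136/4 = 34.
Diameter = 2r = 2√34 ≈ 11.662.

11.662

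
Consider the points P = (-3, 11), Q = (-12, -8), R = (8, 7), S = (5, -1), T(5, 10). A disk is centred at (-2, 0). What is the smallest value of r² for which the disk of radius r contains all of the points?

164

The required radius is the distance from (-2, 0) to the farthest point.
Squared distances: 122, 164, 149, 50, 149.
Maximum is 164, attained at Q.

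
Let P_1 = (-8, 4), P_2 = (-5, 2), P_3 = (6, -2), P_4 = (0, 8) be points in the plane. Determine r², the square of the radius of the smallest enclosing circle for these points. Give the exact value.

58

By Welzl's lemma the MEC is supported by two points (diametrically opposite) or three points (on a circumcircle).
The farthest pair is P_1–P_3 with squared distance 232. The circle on this segment as diameter has centre (-1, 1) and r² = 232/4 = 58.
Check P_2: distance² to centre = 17 ≤ 58, so it lies inside.
All remaining points lie in this disk, and no smaller disk contains both endpoints, so this is the minimum enclosing circle.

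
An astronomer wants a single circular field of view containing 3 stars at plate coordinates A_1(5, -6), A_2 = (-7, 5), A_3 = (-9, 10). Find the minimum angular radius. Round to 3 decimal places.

Side lengths²: A_1A_2² = 265, A_1A_3² = 452, A_2A_3² = 29.
Since A_1A_3² = 452 ≥ 265 + 29 = 294, the angle opposite A_1A_3 is not acute, so the smallest enclosing circle has A_1A_3 as diameter.
Centre = midpoint of A_1A_3 = (-2, 2), r² = 452/4 = 113.
r = √113 ≈ 10.630.

10.630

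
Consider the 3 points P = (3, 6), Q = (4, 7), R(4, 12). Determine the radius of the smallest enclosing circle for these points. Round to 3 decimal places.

Side lengths²: PQ² = 2, PR² = 37, QR² = 25.
Since PR² = 37 ≥ 25 + 2 = 27, the angle opposite PR is not acute, so the smallest enclosing circle has PR as diameter.
Centre = midpoint of PR = (3.5, 9), r² = 37/4 = 9.25.
r = √(9.25) ≈ 3.041.

3.041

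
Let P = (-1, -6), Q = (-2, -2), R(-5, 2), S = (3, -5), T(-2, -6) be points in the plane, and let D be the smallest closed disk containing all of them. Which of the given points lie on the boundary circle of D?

R, S

The farthest pair is R–S with squared distance 113. The circle on this segment as diameter has centre (-1, -1.5) and r² = 113/4 = 28.25.
Check P: distance² to centre = 20.25 ≤ 28.25, so it lies inside.
All remaining points lie in this disk, and no smaller disk contains both endpoints, so this is the minimum enclosing circle.
The points at distance exactly r from the centre are R, S — 2 points.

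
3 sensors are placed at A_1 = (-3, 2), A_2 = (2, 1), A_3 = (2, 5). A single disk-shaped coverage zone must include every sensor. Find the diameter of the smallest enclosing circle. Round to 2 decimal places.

Side lengths²: A_1A_2² = 26, A_1A_3² = 34, A_2A_3² = 16.
Since A_1A_3² = 34 < 26 + 16 = 42, the triangle is acute, so the smallest enclosing circle is the circumcircle.
Circumcentre = (-0.2, 3), r² = 8.84.
Diameter = 2r = 2√(8.84) ≈ 5.95.

5.95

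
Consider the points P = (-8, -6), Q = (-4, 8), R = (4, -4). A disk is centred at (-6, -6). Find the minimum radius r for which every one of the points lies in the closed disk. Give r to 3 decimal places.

14.142

The required radius is the distance from (-6, -6) to the farthest point.
Squared distances: 4, 200, 104.
Maximum is 200, attained at Q.
r = √200 ≈ 14.142.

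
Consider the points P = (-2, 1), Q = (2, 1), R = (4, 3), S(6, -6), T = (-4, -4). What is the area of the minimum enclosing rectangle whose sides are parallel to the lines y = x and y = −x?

In coordinates u = x + y, v = x − y the rectangle is axis-aligned; the map (x,y)→(u,v) scales areas by 2.
u-values: -1, 3, 7, 0, -8; range = 7 − (-8) = 15.
v-values: -3, 1, 1, 12, 0; range = 12 − (-3) = 15.
Area = (15 × 15) / 2 = 112.5.

112.5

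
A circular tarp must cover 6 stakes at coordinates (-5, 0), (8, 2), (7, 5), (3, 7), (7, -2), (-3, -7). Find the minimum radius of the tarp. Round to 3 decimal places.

A smallest enclosing disk is always determined by at most three of the input points on its boundary.
The minimum enclosing circle is determined by three boundary points: (7, 5), (3, 7), (-3, -7).
Their circumcentre is (28/17, -12/17) with r² = 17690/289.
The farthest remaining point (8, 2) is at distance² 13780/289 ≤ 17690/289.
r = √(17690/289) ≈ 7.824.

7.824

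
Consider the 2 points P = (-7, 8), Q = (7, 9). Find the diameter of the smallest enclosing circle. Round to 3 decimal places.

14.036

The smallest circle enclosing two points has them as diameter endpoints.
Centre = midpoint = (0, 8.5); r² = |PQ|²/4 = 197/4 = 49.25.
Diameter = 2r = 2√(49.25) ≈ 14.036.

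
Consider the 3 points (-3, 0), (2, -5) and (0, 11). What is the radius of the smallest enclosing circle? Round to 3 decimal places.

8.062

Call the three points A, B, C in the order given.
Side lengths²: AB² = 50, AC² = 130, BC² = 260.
Since BC² = 260 ≥ 130 + 50 = 180, the angle opposite BC is not acute, so the smallest enclosing circle has BC as diameter.
Centre = midpoint of BC = (1, 3), r² = 260/4 = 65.
r = √65 ≈ 8.062.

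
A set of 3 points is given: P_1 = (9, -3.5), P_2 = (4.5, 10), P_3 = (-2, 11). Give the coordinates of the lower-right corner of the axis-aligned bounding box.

(9, -3.5)

x-range [-2, 9], y-range [-3.5, 11].
The lower-right corner is (9, -3.5).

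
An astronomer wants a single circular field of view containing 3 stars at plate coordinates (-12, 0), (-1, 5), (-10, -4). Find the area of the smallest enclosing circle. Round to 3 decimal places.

127.409

Call the three points A, B, C in the order given.
Side lengths²: AB² = 146, AC² = 20, BC² = 162.
Since BC² = 162 < 146 + 20 = 166, the triangle is acute, so the smallest enclosing circle is the circumcircle.
Circumcentre = (-17/3, 2/3), r² = 365/9.
Area = π·r² = π·365/9 ≈ 127.409.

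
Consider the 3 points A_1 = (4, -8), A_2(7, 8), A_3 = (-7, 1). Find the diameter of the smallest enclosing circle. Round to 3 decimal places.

17.840

Side lengths²: A_1A_2² = 265, A_1A_3² = 202, A_2A_3² = 245.
Since A_1A_2² = 265 < 245 + 202 = 447, the triangle is acute, so the smallest enclosing circle is the circumcircle.
Circumcentre = (111/58, 39/58), r² = 133825/1682.
Diameter = 2r = 2√(133825/1682) ≈ 17.840.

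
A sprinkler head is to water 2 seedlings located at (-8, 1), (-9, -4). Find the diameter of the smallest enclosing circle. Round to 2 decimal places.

5.10

The smallest circle enclosing two points has them as diameter endpoints.
Centre = midpoint = (-8.5, -1.5); r² = |(-8, 1)−(-9, -4)|²/4 = 26/4 = 6.5.
Diameter = 2r = 2√(6.5) ≈ 5.10.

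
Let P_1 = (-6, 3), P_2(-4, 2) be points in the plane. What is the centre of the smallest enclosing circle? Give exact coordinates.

The smallest circle enclosing two points has them as diameter endpoints.
Centre = midpoint = (-5, 2.5); r² = |P_1P_2|²/4 = 5/4 = 1.25.
Centre = (-5, 2.5).

(-5, 2.5)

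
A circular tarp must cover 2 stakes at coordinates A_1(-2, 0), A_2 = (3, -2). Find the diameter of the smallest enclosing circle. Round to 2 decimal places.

The smallest circle enclosing two points has them as diameter endpoints.
Centre = midpoint = (0.5, -1); r² = |A_1A_2|²/4 = 29/4 = 7.25.
Diameter = 2r = 2√(7.25) ≈ 5.39.

5.39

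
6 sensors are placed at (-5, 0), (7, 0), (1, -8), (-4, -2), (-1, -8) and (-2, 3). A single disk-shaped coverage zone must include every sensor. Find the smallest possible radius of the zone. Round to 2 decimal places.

A smallest enclosing disk is always determined by at most three of the input points on its boundary.
The minimum enclosing circle is determined by three boundary points: (-5, 0), (7, 0), (-1, -8).
Their circumcentre is (1, -2) with r² = 40.
The farthest remaining point (1, -8) is at distance² 36 ≤ 40.
r = √40 ≈ 6.32.

6.32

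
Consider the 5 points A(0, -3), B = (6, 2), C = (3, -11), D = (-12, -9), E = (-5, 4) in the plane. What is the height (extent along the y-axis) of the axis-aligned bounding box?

max y = 4, min y = -11, so height = 15.

15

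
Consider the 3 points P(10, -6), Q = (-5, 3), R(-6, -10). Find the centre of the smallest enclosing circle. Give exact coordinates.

Side lengths²: PQ² = 306, PR² = 272, QR² = 170.
Since PQ² = 306 < 272 + 170 = 442, the triangle is acute, so the smallest enclosing circle is the circumcircle.
Circumcentre = (1, -4), r² = 85.
Centre = (1, -4).

(1, -4)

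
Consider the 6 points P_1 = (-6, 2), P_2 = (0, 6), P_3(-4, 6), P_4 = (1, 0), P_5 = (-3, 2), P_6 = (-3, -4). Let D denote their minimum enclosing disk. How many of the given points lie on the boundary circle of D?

The minimum enclosing circle is determined by three boundary points: P_2, P_3, P_6.
Their circumcentre is (-2, 1.15) with r² = 27.5225.
The farthest remaining point P_1 is at distance² 16.7225 ≤ 27.5225.
The points at distance exactly r from the centre are P_2, P_3, P_6 — 3 points.

3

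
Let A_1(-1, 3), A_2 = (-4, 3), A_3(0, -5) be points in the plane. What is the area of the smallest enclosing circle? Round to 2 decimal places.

Side lengths²: A_1A_2² = 9, A_1A_3² = 65, A_2A_3² = 80.
Since A_2A_3² = 80 ≥ 65 + 9 = 74, the angle opposite A_2A_3 is not acute, so the smallest enclosing circle has A_2A_3 as diameter.
Centre = midpoint of A_2A_3 = (-2, -1), r² = 80/4 = 20.
Area = π·r² = π·20 ≈ 62.83.

62.83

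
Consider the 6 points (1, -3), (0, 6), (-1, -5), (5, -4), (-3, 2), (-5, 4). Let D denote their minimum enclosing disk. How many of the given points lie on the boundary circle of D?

The farthest pair is (5, -4)–(-5, 4) with squared distance 164. The circle on this segment as diameter has centre (0, 0) and r² = 164/4 = 41.
Check (1, -3): distance² to centre = 10 ≤ 41, so it lies inside.
All remaining points lie in this disk, and no smaller disk contains both endpoints, so this is the minimum enclosing circle.
The points at distance exactly r from the centre are (5, -4), (-5, 4) — 2 points.

2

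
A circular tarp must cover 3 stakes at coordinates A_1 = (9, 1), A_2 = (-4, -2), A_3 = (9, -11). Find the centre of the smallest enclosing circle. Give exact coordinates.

Side lengths²: A_1A_2² = 178, A_1A_3² = 144, A_2A_3² = 250.
Since A_2A_3² = 250 < 178 + 144 = 322, the triangle is acute, so the smallest enclosing circle is the circumcircle.
Circumcentre = (46/13, -5), r² = 11125/169.
Centre = (46/13, -5).

(46/13, -5)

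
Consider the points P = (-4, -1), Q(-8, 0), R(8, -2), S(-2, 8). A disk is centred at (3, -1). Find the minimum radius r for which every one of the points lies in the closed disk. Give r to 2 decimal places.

The required radius is the distance from (3, -1) to the farthest point.
Squared distances: 49, 122, 26, 106.
Maximum is 122, attained at Q.
r = √122 ≈ 11.05.

11.05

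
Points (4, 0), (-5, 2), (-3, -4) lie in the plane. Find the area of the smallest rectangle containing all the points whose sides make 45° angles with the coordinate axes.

In coordinates u = x + y, v = x − y the rectangle is axis-aligned; the map (x,y)→(u,v) scales areas by 2.
u-values: 4, -3, -7; range = 4 − (-7) = 11.
v-values: 4, -7, 1; range = 4 − (-7) = 11.
Area = (11 × 11) / 2 = 60.5.

60.5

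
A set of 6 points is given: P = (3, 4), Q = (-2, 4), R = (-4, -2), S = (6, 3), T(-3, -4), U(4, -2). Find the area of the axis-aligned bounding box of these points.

x ranges over [-4, 6], width 10.
y ranges over [-4, 4], height 8.
Area = 10 × 8 = 80.

80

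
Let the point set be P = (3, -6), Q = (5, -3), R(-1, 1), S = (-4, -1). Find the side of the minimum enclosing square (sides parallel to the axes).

9

The bounding box has width 9 and height 7.
An axis-aligned square enclosing the set must have side ≥ max(width, height).
So the minimum side is max(9, 7) = 9.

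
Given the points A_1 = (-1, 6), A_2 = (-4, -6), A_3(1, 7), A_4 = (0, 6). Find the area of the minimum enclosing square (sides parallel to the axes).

169

The bounding box has width 5 and height 13.
An axis-aligned square enclosing the set must have side ≥ max(width, height).
So the minimum side is max(5, 13) = 13.
Area = 13² = 169.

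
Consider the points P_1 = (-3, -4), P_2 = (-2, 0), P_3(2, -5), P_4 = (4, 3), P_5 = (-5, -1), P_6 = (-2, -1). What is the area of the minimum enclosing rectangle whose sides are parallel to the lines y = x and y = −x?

77

In coordinates u = x + y, v = x − y the rectangle is axis-aligned; the map (x,y)→(u,v) scales areas by 2.
u-values: -7, -2, -3, 7, -6, -3; range = 7 − (-7) = 14.
v-values: 1, -2, 7, 1, -4, -1; range = 7 − (-4) = 11.
Area = (14 × 11) / 2 = 77.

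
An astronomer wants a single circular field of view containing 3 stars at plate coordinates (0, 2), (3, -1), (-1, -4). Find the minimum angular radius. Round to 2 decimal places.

Call the three points A, B, C in the order given.
Side lengths²: AB² = 18, AC² = 37, BC² = 25.
Since AC² = 37 < 25 + 18 = 43, the triangle is acute, so the smallest enclosing circle is the circumcircle.
Circumcentre = (-1/14, -15/14), r² = 925/98.
r = √(925/98) ≈ 3.07.

3.07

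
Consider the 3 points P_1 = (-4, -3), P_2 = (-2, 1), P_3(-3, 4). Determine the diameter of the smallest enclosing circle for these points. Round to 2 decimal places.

7.07

Side lengths²: P_1P_2² = 20, P_1P_3² = 50, P_2P_3² = 10.
Since P_1P_3² = 50 ≥ 20 + 10 = 30, the angle opposite P_1P_3 is not acute, so the smallest enclosing circle has P_1P_3 as diameter.
Centre = midpoint of P_1P_3 = (-3.5, 0.5), r² = 50/4 = 12.5.
Diameter = 2r = 2√(12.5) ≈ 7.07.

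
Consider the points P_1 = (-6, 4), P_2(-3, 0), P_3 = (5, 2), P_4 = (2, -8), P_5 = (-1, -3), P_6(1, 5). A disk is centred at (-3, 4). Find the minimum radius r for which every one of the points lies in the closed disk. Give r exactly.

The required radius is the distance from (-3, 4) to the farthest point.
Squared distances: 9, 16, 68, 169, 53, 17.
Maximum is 169, attained at P_4.
r = √169 = 13.

13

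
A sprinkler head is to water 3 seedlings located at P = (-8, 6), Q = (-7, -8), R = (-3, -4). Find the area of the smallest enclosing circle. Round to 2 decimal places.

154.72

Side lengths²: PQ² = 197, PR² = 125, QR² = 32.
Since PQ² = 197 ≥ 125 + 32 = 157, the angle opposite PQ is not acute, so the smallest enclosing circle has PQ as diameter.
Centre = midpoint of PQ = (-7.5, -1), r² = 197/4 = 49.25.
Area = π·r² = π·49.25 ≈ 154.72.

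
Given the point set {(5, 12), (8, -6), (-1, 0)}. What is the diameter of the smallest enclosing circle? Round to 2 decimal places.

18.25

Call the three points A, B, C in the order given.
Side lengths²: AB² = 333, AC² = 180, BC² = 117.
Since AB² = 333 ≥ 180 + 117 = 297, the angle opposite AB is not acute, so the smallest enclosing circle has AB as diameter.
Centre = midpoint of AB = (6.5, 3), r² = 333/4 = 83.25.
Diameter = 2r = 2√(83.25) ≈ 18.25.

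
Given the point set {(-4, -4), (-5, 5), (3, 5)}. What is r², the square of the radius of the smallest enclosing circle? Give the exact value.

Call the three points A, B, C in the order given.
Side lengths²: AB² = 82, AC² = 130, BC² = 64.
Since AC² = 130 < 82 + 64 = 146, the triangle is acute, so the smallest enclosing circle is the circumcircle.
Circumcentre = (-1, 8/9), r² = 2665/81.

2665/81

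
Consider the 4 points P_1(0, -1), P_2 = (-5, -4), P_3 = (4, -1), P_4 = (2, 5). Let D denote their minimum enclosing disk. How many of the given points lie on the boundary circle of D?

The farthest pair is P_2–P_4 with squared distance 130. The circle on this segment as diameter has centre (-1.5, 0.5) and r² = 130/4 = 32.5.
Check P_1: distance² to centre = 4.5 ≤ 32.5, so it lies inside.
All remaining points lie in this disk, and no smaller disk contains both endpoints, so this is the minimum enclosing circle.
The points at distance exactly r from the centre are P_2, P_3, P_4 — 3 points.

3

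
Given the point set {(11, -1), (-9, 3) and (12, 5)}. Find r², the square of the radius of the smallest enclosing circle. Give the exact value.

214045/1922

Call the three points A, B, C in the order given.
Side lengths²: AB² = 416, AC² = 37, BC² = 445.
Since BC² = 445 < 416 + 37 = 453, the triangle is acute, so the smallest enclosing circle is the circumcircle.
Circumcentre = (95/62, 227/62), r² = 214045/1922.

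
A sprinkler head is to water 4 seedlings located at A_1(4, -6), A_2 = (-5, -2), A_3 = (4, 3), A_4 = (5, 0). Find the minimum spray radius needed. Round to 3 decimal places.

5.633

By Welzl's lemma the MEC is supported by two points (diametrically opposite) or three points (on a circumcircle).
The minimum enclosing circle is determined by three boundary points: A_1, A_2, A_3.
Their circumcentre is (11/18, -1.5) with r² = 5141/162.
The farthest remaining point A_4 is at distance² 3485/162 ≤ 5141/162.
r = √(5141/162) ≈ 5.633.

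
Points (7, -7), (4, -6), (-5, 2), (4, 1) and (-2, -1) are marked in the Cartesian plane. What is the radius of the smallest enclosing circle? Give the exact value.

The farthest pair is (7, -7)–(-5, 2) with squared distance 225. The circle on this segment as diameter has centre (1, -2.5) and r² = 225/4 = 56.25.
Check (4, -6): distance² to centre = 21.25 ≤ 56.25, so it lies inside.
All remaining points lie in this disk, and no smaller disk contains both endpoints, so this is the minimum enclosing circle.
r = √(56.25) = 7.5.

7.5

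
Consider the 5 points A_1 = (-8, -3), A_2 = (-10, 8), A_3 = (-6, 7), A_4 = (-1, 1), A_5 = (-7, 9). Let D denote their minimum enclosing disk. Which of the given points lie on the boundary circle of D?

By Welzl's lemma the MEC is supported by two points (diametrically opposite) or three points (on a circumcircle).
The minimum enclosing circle is determined by three boundary points: A_1, A_4, A_5.
Their circumcentre is (-6.75, 2.9375) with r² = 36.81640625.
The farthest remaining point A_2 is at distance² 36.19140625 ≤ 36.81640625.
The points at distance exactly r from the centre are A_1, A_4, A_5 — 3 points.

A_1, A_4, A_5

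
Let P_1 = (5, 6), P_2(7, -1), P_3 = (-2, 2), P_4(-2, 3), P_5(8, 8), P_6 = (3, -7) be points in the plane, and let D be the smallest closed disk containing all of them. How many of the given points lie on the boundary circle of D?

A smallest enclosing disk is always determined by at most three of the input points on its boundary.
The farthest pair is P_5–P_6 with squared distance 250. The circle on this segment as diameter has centre (5.5, 0.5) and r² = 250/4 = 62.5.
Check P_1: distance² to centre = 30.5 ≤ 62.5, so it lies inside.
All remaining points lie in this disk, and no smaller disk contains both endpoints, so this is the minimum enclosing circle.
The points at distance exactly r from the centre are P_4, P_5, P_6 — 3 points.

3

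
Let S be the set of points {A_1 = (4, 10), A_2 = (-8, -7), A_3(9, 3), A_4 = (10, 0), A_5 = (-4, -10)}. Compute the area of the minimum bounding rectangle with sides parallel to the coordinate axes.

360

x ranges over [-8, 10], width 18.
y ranges over [-10, 10], height 20.
Area = 18 × 20 = 360.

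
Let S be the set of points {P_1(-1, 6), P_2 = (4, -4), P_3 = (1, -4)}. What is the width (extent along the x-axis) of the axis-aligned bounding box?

5

max x = 4, min x = -1, so width = 5.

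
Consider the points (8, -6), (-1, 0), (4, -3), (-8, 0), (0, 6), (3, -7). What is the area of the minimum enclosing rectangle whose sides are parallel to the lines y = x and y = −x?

In coordinates u = x + y, v = x − y the rectangle is axis-aligned; the map (x,y)→(u,v) scales areas by 2.
u-values: 2, -1, 1, -8, 6, -4; range = 6 − (-8) = 14.
v-values: 14, -1, 7, -8, -6, 10; range = 14 − (-8) = 22.
Area = (14 × 22) / 2 = 154.

154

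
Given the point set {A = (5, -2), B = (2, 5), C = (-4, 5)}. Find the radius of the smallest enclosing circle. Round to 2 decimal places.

5.70

Side lengths²: AB² = 58, AC² = 130, BC² = 36.
Since AC² = 130 ≥ 58 + 36 = 94, the angle opposite AC is not acute, so the smallest enclosing circle has AC as diameter.
Centre = midpoint of AC = (0.5, 1.5), r² = 130/4 = 32.5.
r = √(32.5) ≈ 5.70.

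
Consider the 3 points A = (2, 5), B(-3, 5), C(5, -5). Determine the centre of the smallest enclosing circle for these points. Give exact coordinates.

Side lengths²: AB² = 25, AC² = 109, BC² = 164.
Since BC² = 164 ≥ 109 + 25 = 134, the angle opposite BC is not acute, so the smallest enclosing circle has BC as diameter.
Centre = midpoint of BC = (1, 0), r² = 164/4 = 41.
Centre = (1, 0).

(1, 0)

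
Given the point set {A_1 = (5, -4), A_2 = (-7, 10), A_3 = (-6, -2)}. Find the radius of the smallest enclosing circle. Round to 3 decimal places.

9.220

Side lengths²: A_1A_2² = 340, A_1A_3² = 125, A_2A_3² = 145.
Since A_1A_2² = 340 ≥ 145 + 125 = 270, the angle opposite A_1A_2 is not acute, so the smallest enclosing circle has A_1A_2 as diameter.
Centre = midpoint of A_1A_2 = (-1, 3), r² = 340/4 = 85.
r = √85 ≈ 9.220.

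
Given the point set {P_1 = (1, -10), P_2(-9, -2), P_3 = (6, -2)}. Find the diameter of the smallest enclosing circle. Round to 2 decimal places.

15.10

Side lengths²: P_1P_2² = 164, P_1P_3² = 89, P_2P_3² = 225.
Since P_2P_3² = 225 < 164 + 89 = 253, the triangle is acute, so the smallest enclosing circle is the circumcircle.
Circumcentre = (-1.5, -2.875), r² = 57.015625.
Diameter = 2r = 2√(57.015625) ≈ 15.10.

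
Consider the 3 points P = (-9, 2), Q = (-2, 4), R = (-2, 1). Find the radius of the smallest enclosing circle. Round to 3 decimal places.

Side lengths²: PQ² = 53, PR² = 50, QR² = 9.
Since PQ² = 53 < 50 + 9 = 59, the triangle is acute, so the smallest enclosing circle is the circumcircle.
Circumcentre = (-75/14, 2.5), r² = 1325/98.
r = √(1325/98) ≈ 3.677.

3.677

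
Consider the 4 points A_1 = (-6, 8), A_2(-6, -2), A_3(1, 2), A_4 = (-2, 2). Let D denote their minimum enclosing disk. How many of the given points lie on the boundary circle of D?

3

The minimum enclosing circle of a finite set is fixed by two of the points (as a diameter) or three (as a circumcircle).
The minimum enclosing circle is determined by three boundary points: A_1, A_2, A_3.
Their circumcentre is (-59/14, 3) with r² = 5525/196.
The farthest remaining point A_4 is at distance² 1157/196 ≤ 5525/196.
The points at distance exactly r from the centre are A_1, A_2, A_3 — 3 points.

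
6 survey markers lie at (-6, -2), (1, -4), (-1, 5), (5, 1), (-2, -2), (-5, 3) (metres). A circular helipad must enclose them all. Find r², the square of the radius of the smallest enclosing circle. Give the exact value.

The farthest pair is (-6, -2)–(5, 1) with squared distance 130. The circle on this segment as diameter has centre (-0.5, -0.5) and r² = 130/4 = 32.5.
Check (1, -4): distance² to centre = 14.5 ≤ 32.5, so it lies inside.
All remaining points lie in this disk, and no smaller disk contains both endpoints, so this is the minimum enclosing circle.

32.5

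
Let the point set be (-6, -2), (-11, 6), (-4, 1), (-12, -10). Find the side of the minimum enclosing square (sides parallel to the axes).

The bounding box has width 8 and height 16.
An axis-aligned square enclosing the set must have side ≥ max(width, height).
So the minimum side is max(8, 16) = 16.

16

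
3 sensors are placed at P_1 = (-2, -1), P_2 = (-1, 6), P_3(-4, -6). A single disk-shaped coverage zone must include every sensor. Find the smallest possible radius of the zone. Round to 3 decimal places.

Side lengths²: P_1P_2² = 50, P_1P_3² = 29, P_2P_3² = 153.
Since P_2P_3² = 153 ≥ 50 + 29 = 79, the angle opposite P_2P_3 is not acute, so the smallest enclosing circle has P_2P_3 as diameter.
Centre = midpoint of P_2P_3 = (-2.5, 0), r² = 153/4 = 38.25.
r = √(38.25) ≈ 6.185.

6.185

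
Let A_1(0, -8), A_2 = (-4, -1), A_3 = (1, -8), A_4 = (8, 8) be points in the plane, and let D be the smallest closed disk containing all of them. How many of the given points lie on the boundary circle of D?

The minimum enclosing circle of a finite set is fixed by two of the points (as a diameter) or three (as a circumcircle).
The farthest pair is A_1–A_4 with squared distance 320. The circle on this segment as diameter has centre (4, 0) and r² = 320/4 = 80.
Check A_2: distance² to centre = 65 ≤ 80, so it lies inside.
All remaining points lie in this disk, and no smaller disk contains both endpoints, so this is the minimum enclosing circle.
The points at distance exactly r from the centre are A_1, A_4 — 2 points.

2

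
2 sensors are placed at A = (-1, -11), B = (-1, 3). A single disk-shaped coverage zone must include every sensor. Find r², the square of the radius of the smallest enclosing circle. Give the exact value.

49

The smallest circle enclosing two points has them as diameter endpoints.
Centre = midpoint = (-1, -4); r² = |AB|²/4 = 196/4 = 49.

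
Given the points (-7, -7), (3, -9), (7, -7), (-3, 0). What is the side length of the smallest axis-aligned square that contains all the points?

14

The bounding box has width 14 and height 9.
An axis-aligned square enclosing the set must have side ≥ max(width, height).
So the minimum side is max(14, 9) = 14.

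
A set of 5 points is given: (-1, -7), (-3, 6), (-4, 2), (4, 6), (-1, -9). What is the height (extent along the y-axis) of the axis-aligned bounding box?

15

max y = 6, min y = -9, so height = 15.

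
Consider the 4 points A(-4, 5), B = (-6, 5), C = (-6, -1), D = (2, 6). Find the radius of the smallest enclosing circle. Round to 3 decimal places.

The farthest pair is C–D with squared distance 113. The circle on this segment as diameter has centre (-2, 2.5) and r² = 113/4 = 28.25.
Check A: distance² to centre = 10.25 ≤ 28.25, so it lies inside.
All remaining points lie in this disk, and no smaller disk contains both endpoints, so this is the minimum enclosing circle.
r = √(28.25) ≈ 5.315.

5.315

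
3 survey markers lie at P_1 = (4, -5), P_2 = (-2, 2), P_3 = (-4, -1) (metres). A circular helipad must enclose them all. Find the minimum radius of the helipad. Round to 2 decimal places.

Side lengths²: P_1P_2² = 85, P_1P_3² = 80, P_2P_3² = 13.
Since P_1P_2² = 85 < 80 + 13 = 93, the triangle is acute, so the smallest enclosing circle is the circumcircle.
Circumcentre = (0.5625, -1.875), r² = 21.58203125.
r = √(21.58203125) ≈ 4.65.

4.65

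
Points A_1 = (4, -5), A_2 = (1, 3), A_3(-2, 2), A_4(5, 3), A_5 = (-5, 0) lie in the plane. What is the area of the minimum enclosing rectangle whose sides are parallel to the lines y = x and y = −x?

91

In coordinates u = x + y, v = x − y the rectangle is axis-aligned; the map (x,y)→(u,v) scales areas by 2.
u-values: -1, 4, 0, 8, -5; range = 8 − (-5) = 13.
v-values: 9, -2, -4, 2, -5; range = 9 − (-5) = 14.
Area = (13 × 14) / 2 = 91.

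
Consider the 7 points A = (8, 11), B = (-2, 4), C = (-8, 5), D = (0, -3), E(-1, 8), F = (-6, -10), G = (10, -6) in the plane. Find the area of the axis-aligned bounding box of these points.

x ranges over [-8, 10], width 18.
y ranges over [-10, 11], height 21.
Area = 18 × 21 = 378.

378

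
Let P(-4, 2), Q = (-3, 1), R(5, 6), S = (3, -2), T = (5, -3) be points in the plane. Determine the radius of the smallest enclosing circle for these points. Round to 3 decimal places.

By Welzl's lemma the MEC is supported by two points (diametrically opposite) or three points (on a circumcircle).
The minimum enclosing circle is determined by three boundary points: P, R, T.
Their circumcentre is (29/18, 1.5) with r² = 5141/162.
The farthest remaining point Q is at distance² 3485/162 ≤ 5141/162.
r = √(5141/162) ≈ 5.633.

5.633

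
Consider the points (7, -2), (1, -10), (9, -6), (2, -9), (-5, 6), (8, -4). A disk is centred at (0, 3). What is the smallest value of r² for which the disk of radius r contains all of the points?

170

The required radius is the distance from (0, 3) to the farthest point.
Squared distances: 74, 170, 162, 148, 34, 113.
Maximum is 170, attained at (1, -10).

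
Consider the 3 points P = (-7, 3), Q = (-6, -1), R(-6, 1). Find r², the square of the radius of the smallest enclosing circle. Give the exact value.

Side lengths²: PQ² = 17, PR² = 5, QR² = 4.
Since PQ² = 17 ≥ 5 + 4 = 9, the angle opposite PQ is not acute, so the smallest enclosing circle has PQ as diameter.
Centre = midpoint of PQ = (-6.5, 1), r² = 17/4 = 4.25.

4.25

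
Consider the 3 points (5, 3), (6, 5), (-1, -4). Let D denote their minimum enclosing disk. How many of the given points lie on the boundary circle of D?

Call the three points A, B, C in the order given.
Side lengths²: AB² = 5, AC² = 85, BC² = 130.
Since BC² = 130 ≥ 85 + 5 = 90, the angle opposite BC is not acute, so the smallest enclosing circle has BC as diameter.
Centre = midpoint of BC = (2.5, 0.5), r² = 130/4 = 32.5.
The points at distance exactly r from the centre are (6, 5), (-1, -4) — 2 points.

2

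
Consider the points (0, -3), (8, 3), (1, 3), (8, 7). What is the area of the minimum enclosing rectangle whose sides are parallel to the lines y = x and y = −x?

63

In coordinates u = x + y, v = x − y the rectangle is axis-aligned; the map (x,y)→(u,v) scales areas by 2.
u-values: -3, 11, 4, 15; range = 15 − (-3) = 18.
v-values: 3, 5, -2, 1; range = 5 − (-2) = 7.
Area = (18 × 7) / 2 = 63.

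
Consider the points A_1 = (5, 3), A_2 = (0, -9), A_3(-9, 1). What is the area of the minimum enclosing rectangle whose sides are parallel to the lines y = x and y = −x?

In coordinates u = x + y, v = x − y the rectangle is axis-aligned; the map (x,y)→(u,v) scales areas by 2.
u-values: 8, -9, -8; range = 8 − (-9) = 17.
v-values: 2, 9, -10; range = 9 − (-10) = 19.
Area = (17 × 19) / 2 = 161.5.

161.5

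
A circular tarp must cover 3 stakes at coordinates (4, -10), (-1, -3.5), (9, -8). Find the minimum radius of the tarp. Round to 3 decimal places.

5.483

Call the three points A, B, C in the order given.
Side lengths²: AB² = 67.25, AC² = 29, BC² = 120.25.
Since BC² = 120.25 ≥ 67.25 + 29 = 96.25, the angle opposite BC is not acute, so the smallest enclosing circle has BC as diameter.
Centre = midpoint of BC = (4, -5.75), r² = 120.25/4 = 30.0625.
r = √(30.0625) ≈ 5.483.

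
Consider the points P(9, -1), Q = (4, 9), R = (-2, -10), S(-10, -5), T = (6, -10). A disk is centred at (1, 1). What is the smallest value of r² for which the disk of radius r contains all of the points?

The required radius is the distance from (1, 1) to the farthest point.
Squared distances: 68, 73, 130, 157, 146.
Maximum is 157, attained at S.

157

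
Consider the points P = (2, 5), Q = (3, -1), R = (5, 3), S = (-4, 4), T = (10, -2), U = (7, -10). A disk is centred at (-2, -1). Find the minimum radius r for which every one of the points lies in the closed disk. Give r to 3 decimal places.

12.728

The required radius is the distance from (-2, -1) to the farthest point.
Squared distances: 52, 25, 65, 29, 145, 162.
Maximum is 162, attained at U.
r = √162 ≈ 12.728.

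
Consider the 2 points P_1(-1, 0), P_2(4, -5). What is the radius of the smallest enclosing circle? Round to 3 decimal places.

3.536

The smallest circle enclosing two points has them as diameter endpoints.
Centre = midpoint = (1.5, -2.5); r² = |P_1P_2|²/4 = 50/4 = 12.5.
r = √(12.5) ≈ 3.536.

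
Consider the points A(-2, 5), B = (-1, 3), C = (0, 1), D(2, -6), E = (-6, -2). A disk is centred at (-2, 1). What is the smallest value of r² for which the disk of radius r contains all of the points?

65

The required radius is the distance from (-2, 1) to the farthest point.
Squared distances: 16, 5, 4, 65, 25.
Maximum is 65, attained at D.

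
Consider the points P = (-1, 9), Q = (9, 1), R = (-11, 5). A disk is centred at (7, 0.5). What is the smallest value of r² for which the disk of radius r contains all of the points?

344.25

The required radius is the distance from (7, 0.5) to the farthest point.
Squared distances: 136.25, 4.25, 344.25.
Maximum is 344.25, attained at R.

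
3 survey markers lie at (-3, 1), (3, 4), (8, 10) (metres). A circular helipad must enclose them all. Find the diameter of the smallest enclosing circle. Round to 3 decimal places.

14.213

Call the three points A, B, C in the order given.
Side lengths²: AB² = 45, AC² = 202, BC² = 61.
Since AC² = 202 ≥ 61 + 45 = 106, the angle opposite AC is not acute, so the smallest enclosing circle has AC as diameter.
Centre = midpoint of AC = (2.5, 5.5), r² = 202/4 = 50.5.
Diameter = 2r = 2√(50.5) ≈ 14.213.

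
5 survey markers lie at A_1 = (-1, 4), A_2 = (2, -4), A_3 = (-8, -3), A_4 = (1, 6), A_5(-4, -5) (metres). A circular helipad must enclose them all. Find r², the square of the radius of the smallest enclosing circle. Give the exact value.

The minimum enclosing circle of a finite set is fixed by two of the points (as a diameter) or three (as a circumcircle).
The minimum enclosing circle is determined by three boundary points: A_2, A_3, A_4.
Their circumcentre is (-57/22, 13/22) with r² = 10201/242.
The farthest remaining point A_5 is at distance² 8045/242 ≤ 10201/242.

10201/242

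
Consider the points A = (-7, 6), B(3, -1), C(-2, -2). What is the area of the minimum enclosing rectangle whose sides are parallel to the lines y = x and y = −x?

51

In coordinates u = x + y, v = x − y the rectangle is axis-aligned; the map (x,y)→(u,v) scales areas by 2.
u-values: -1, 2, -4; range = 2 − (-4) = 6.
v-values: -13, 4, 0; range = 4 − (-13) = 17.
Area = (6 × 17) / 2 = 51.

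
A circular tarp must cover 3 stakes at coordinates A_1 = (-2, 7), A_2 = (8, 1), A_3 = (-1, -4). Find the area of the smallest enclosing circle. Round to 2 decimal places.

Side lengths²: A_1A_2² = 136, A_1A_3² = 122, A_2A_3² = 106.
Since A_1A_2² = 136 < 122 + 106 = 228, the triangle is acute, so the smallest enclosing circle is the circumcircle.
Circumcentre = (87/52, 93/52), r² = 54961/1352.
Area = π·r² = π·54961/1352 ≈ 127.71.

127.71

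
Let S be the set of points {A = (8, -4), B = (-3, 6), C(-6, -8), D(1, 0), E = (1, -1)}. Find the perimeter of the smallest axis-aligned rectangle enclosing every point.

56

Width = max x − min x = 8 − (-6) = 14.
Height = max y − min y = 6 − (-8) = 14.
Perimeter = 2(14 + 14) = 56.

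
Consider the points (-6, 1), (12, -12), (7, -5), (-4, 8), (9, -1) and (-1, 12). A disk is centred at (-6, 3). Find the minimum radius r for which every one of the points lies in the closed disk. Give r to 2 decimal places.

The required radius is the distance from (-6, 3) to the farthest point.
Squared distances: 4, 549, 233, 29, 241, 106.
Maximum is 549, attained at (12, -12).
r = √549 ≈ 23.43.

23.43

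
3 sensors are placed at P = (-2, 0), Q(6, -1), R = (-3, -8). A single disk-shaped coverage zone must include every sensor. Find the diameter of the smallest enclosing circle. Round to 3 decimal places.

Side lengths²: PQ² = 65, PR² = 65, QR² = 130.
Since QR² = 130 ≥ 65 + 65 = 130, the angle opposite QR is not acute, so the smallest enclosing circle has QR as diameter.
Centre = midpoint of QR = (1.5, -4.5), r² = 130/4 = 32.5.
Diameter = 2r = 2√(32.5) ≈ 11.402.

11.402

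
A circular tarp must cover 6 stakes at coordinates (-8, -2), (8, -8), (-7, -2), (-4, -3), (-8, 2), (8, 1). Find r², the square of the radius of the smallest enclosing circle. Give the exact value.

89

The minimum enclosing circle of a finite set is fixed by two of the points (as a diameter) or three (as a circumcircle).
The farthest pair is (8, -8)–(-8, 2) with squared distance 356. The circle on this segment as diameter has centre (0, -3) and r² = 356/4 = 89.
Check (-8, -2): distance² to centre = 65 ≤ 89, so it lies inside.
All remaining points lie in this disk, and no smaller disk contains both endpoints, so this is the minimum enclosing circle.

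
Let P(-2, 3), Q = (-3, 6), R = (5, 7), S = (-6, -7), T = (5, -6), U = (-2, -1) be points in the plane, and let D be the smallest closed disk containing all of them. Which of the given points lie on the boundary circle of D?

The minimum enclosing circle of a finite set is fixed by two of the points (as a diameter) or three (as a circumcircle).
The farthest pair is R–S with squared distance 317. The circle on this segment as diameter has centre (-0.5, 0) and r² = 317/4 = 79.25.
Check P: distance² to centre = 11.25 ≤ 79.25, so it lies inside.
All remaining points lie in this disk, and no smaller disk contains both endpoints, so this is the minimum enclosing circle.
The points at distance exactly r from the centre are R, S — 2 points.

R, S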